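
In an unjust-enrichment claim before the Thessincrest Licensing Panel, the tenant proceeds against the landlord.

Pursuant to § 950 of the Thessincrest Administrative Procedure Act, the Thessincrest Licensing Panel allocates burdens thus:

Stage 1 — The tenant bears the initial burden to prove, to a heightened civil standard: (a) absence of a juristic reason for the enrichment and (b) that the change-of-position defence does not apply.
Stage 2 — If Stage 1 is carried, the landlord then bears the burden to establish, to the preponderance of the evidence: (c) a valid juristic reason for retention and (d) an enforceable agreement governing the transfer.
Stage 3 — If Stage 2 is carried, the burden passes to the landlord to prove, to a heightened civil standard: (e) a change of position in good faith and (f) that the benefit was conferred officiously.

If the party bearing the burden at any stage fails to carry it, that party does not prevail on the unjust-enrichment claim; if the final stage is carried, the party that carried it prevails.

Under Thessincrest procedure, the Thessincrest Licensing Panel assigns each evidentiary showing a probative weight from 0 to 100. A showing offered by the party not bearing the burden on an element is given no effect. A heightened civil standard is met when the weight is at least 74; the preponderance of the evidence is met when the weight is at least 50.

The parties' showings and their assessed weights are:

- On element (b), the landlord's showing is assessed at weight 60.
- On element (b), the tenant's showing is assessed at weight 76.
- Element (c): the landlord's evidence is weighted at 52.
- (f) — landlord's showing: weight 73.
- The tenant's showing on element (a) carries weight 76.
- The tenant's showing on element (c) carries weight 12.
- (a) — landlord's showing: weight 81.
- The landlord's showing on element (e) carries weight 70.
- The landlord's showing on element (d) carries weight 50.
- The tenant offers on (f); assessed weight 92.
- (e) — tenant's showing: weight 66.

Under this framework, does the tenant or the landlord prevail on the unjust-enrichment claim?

Stage 1 (tenant, a heightened civil standard, weight is at least 74): (a) 76 (landlord's 81 disregarded) ≥ 74 — meets; (b) 76 (landlord's 60 disregarded) ≥ 74 — meets.
  Stage 1 is satisfied; the onus moves to the landlord.
Stage 2 (landlord, the preponderance of the evidence, weight is at least 50): (c) 52 (tenant's 12 disregarded) ≥ 50 — meets; (d) 50 ≥ 50 — meets.
  Stage 2 is satisfied; the landlord continues to bear the burden.
Stage 3 (landlord, a heightened civil standard, weight is at least 74): (e) 70 (tenant's 66 disregarded) < 74 — fails; (f) 73 (tenant's 92 disregarded) < 74 — fails.
  The landlord does not carry Stage 3.
The analysis ends at Stage 3; the tenant prevails.

tenant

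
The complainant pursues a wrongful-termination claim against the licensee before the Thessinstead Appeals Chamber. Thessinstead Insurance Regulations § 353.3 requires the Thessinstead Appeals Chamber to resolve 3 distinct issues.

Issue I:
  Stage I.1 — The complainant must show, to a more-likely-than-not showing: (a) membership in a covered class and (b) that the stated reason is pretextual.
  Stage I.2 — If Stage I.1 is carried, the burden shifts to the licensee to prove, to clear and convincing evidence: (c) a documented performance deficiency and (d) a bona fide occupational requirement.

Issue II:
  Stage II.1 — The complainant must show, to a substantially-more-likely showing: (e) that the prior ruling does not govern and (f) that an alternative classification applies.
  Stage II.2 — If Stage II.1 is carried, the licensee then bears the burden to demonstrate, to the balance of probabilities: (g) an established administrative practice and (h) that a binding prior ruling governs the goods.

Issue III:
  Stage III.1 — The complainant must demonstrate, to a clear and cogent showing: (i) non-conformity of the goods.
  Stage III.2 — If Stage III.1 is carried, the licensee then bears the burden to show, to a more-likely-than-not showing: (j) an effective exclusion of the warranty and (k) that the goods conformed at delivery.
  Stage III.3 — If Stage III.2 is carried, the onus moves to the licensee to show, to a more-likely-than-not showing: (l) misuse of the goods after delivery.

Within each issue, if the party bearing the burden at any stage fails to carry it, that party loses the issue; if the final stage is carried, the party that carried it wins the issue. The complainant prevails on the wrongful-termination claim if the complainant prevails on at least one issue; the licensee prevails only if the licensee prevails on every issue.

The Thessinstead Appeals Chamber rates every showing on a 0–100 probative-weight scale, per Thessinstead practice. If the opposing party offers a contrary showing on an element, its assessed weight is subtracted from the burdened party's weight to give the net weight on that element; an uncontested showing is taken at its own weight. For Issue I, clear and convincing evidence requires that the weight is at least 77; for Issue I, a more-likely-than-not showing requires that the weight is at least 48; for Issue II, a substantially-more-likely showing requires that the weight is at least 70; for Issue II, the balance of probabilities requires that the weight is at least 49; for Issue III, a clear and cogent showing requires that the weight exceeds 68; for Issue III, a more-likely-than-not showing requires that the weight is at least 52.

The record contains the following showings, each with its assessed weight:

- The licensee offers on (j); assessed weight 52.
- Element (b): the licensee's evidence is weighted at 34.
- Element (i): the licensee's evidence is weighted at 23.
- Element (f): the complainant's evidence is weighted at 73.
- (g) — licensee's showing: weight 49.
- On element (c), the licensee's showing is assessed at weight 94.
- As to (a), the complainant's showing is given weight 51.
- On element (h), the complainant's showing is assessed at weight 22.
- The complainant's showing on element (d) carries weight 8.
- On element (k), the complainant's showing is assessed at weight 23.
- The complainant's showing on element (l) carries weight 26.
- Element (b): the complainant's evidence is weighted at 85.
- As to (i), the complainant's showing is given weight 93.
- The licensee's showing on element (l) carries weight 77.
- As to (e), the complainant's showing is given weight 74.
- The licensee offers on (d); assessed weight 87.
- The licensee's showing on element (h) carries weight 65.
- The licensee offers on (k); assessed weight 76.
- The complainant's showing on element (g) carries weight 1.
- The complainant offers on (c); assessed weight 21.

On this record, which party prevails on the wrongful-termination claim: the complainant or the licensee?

complainant

— Issue I —
Stage I.1 — burden on complainant; standard: a more-likely-than-not showing (weight is at least 48).
    (a): 51 ≥ 48 [met]
    (b): 85 − 34 = 51 ≥ 48 [met]
  Stage I.1 carried; the burden shifts to the licensee.
Stage I.2 — burden on licensee; standard: clear and convincing evidence (weight is at least 77).
    (c): 94 − 21 = 73 < 77 [not met]
    (d): 87 − 8 = 79 ≥ 77 [met]
  Stage I.2 not carried; the licensee fails its burden.
So the complainant prevails on this issue.
— Issue II —
At Stage II.1 the complainant must meet a substantially-more-likely showing (weight is at least 70): on (e) the weight is 74, ≥ 70, so (e) meets the standard; on (f) the weight is 73, ≥ 70, so (f) meets the standard.
  The complainant carries Stage II.1; the licensee now bears the burden.
At Stage II.2 the licensee must meet the balance of probabilities (weight is at least 49): on (g) the weight is 49 less the opposing 1 gives net 48, which does not reach 49, so (g) does not meet the standard; on (h) the weight is 65 less the opposing 22 gives net 43, < 49, so (h) does not meet the standard.
  Stage II.2 not carried; the licensee fails its burden.
The complainant prevails on this issue.
— Issue III —
Stage III.1 (complainant, a clear and cogent showing, weight exceeds 68): (i) net 93−23=70 > 68 — meets.
  The complainant carries Stage III.1; the licensee now bears the burden.
Stage III.2 (licensee, a more-likely-than-not showing, weight is at least 52): (j) 52 ≥ 52 — meets; (k) net 76−23=53 ≥ 52 — meets.
  All elements met. The licensee retains the burden for Stage III.3.
Stage III.3 (licensee, a more-likely-than-not showing, weight is at least 52): (l) net 77−26=51 < 52 — fails.
  Not every element is met, so the licensee fails to carry Stage III.3.
So the complainant prevails on this issue.
Per-issue: Issue I → complainant; Issue II → complainant; Issue III → complainant. The complainant must prevail on at least one issue; overall, the complainant prevails.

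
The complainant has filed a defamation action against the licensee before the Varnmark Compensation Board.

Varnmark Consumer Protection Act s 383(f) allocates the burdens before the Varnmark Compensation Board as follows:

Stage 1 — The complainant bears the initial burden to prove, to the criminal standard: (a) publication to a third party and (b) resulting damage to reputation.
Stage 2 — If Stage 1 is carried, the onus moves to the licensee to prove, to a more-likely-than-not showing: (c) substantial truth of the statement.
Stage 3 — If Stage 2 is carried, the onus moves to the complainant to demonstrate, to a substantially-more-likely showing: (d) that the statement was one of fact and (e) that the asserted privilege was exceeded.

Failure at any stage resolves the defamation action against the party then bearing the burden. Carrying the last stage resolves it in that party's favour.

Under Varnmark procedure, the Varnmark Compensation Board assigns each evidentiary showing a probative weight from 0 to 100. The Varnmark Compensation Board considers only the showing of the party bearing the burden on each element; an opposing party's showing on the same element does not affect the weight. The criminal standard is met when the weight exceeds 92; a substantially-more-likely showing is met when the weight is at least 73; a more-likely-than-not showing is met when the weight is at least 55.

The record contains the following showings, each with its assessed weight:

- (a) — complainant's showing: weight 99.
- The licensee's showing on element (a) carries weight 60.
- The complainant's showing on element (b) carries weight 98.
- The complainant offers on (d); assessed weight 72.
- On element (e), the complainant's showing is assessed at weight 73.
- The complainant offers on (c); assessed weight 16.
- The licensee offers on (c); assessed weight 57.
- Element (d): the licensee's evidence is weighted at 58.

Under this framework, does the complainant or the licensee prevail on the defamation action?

licensee

Stage 1 (complainant, the criminal standard, weight exceeds 92): (a) 99 (licensee's 60 disregarded) > 92 — meets; (b) 98 > 92 — meets.
  All elements met. The burden passes to the licensee.
Stage 2 (licensee, a more-likely-than-not showing, weight is at least 55): (c) 57 (complainant's 16 disregarded) ≥ 55 — meets.
  All elements met. The burden passes to the complainant.
Stage 3 (complainant, a substantially-more-likely showing, weight is at least 73): (d) 72 (licensee's 58 disregarded) < 73 — fails; (e) 73 ≥ 73 — meets.
  The complainant does not carry Stage 3.
The analysis ends at Stage 3; the licensee prevails.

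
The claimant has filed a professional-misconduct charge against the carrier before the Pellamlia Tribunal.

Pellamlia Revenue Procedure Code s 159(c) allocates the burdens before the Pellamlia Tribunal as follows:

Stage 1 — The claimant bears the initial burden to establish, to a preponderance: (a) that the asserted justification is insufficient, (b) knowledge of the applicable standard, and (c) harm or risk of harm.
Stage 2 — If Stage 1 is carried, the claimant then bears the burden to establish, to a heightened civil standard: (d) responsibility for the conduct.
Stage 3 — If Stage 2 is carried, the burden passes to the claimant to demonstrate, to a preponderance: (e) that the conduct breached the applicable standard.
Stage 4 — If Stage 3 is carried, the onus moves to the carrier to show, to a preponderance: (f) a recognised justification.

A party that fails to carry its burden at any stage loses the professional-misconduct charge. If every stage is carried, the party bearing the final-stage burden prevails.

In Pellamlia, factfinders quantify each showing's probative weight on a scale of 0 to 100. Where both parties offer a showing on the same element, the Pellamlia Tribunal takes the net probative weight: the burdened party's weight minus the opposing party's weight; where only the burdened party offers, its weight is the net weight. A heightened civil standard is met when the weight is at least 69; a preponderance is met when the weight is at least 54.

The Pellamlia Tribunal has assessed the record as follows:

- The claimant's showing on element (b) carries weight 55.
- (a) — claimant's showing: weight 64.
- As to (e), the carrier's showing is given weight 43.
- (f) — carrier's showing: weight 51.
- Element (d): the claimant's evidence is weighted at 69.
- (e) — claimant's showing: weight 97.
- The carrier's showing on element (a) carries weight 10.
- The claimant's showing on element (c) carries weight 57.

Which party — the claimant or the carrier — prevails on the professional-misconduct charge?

claimant

Stage 1 (claimant, a preponderance, weight is at least 54): (a) net 64−10=54 ≥ 54 — meets; (b) 55 ≥ 54 — meets; (c) 57 ≥ 54 — meets.
  Stage 1 carried; the burden remains with the claimant.
Stage 2 (claimant, a heightened civil standard, weight is at least 69): (d) 69 ≥ 69 — meets.
  Stage 2 carried; the burden remains with the claimant.
Stage 3 (claimant, a preponderance, weight is at least 54): (e) net 97−43=54 ≥ 54 — meets.
  Stage 3 carried; the burden shifts to the carrier.
Stage 4 (carrier, a preponderance, weight is at least 54): (f) 51 < 54 — fails.
  Stage 4 not carried; the carrier fails its burden.
The claimant prevails.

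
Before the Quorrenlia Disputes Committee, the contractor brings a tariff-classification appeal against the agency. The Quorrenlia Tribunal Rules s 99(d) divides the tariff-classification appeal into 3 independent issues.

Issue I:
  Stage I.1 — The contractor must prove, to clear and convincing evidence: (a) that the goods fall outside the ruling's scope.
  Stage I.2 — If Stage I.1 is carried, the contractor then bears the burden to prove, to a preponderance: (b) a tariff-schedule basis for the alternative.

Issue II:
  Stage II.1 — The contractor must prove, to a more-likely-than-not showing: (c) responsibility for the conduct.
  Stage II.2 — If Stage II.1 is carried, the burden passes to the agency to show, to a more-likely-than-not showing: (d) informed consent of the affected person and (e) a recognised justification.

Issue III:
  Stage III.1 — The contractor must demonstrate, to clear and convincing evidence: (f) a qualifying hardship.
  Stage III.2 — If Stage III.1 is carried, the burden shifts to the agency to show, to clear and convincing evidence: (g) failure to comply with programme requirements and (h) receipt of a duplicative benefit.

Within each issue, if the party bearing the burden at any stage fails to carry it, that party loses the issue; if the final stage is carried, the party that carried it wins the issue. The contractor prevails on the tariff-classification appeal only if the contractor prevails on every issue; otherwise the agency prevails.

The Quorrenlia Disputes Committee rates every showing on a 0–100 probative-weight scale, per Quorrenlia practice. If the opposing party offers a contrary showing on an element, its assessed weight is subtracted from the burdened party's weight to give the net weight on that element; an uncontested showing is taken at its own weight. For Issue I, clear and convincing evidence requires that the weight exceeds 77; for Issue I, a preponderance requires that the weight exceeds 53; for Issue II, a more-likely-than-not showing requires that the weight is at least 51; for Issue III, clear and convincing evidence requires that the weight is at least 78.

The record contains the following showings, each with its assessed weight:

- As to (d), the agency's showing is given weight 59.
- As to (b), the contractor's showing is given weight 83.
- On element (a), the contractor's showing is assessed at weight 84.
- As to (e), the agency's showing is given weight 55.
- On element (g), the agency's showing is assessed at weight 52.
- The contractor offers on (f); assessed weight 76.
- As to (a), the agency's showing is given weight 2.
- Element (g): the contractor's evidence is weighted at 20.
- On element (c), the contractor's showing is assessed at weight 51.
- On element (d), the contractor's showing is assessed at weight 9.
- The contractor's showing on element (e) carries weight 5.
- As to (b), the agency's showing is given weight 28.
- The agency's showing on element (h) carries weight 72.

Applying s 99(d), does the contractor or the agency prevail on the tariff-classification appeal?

agency

— Issue I —
At Stage I.1 the contractor must meet clear and convincing evidence (weight exceeds 77): on (a) the weight is 84 less the opposing 2 gives net 82, > 77, so (a) meets the standard.
  Stage I.1 is satisfied; the contractor continues to bear the burden.
At Stage I.2 the contractor must meet a preponderance (weight exceeds 53): on (b) the weight is 83 less the opposing 28 gives net 55, which does exceed 53, so (b) meets the standard.
  The contractor carries the last stage.
All stages carried — the contractor prevails on this issue.
— Issue II —
At Stage II.1 the contractor must meet a more-likely-than-not showing (weight is at least 51): on (c) the weight is 51, which does reach 51, so (c) meets the standard.
  Stage II.1 carried; the burden shifts to the agency.
At Stage II.2 the agency must meet a more-likely-than-not showing (weight is at least 51): on (d) the weight is 59 less the opposing 9 gives net 50, < 51, so (d) does not meet the standard; on (e) the weight is 55 less the opposing 5 gives net 50, which does not reach 51, so (e) does not meet the standard.
  Not every element is met, so the agency fails to carry Stage II.2.
So the contractor prevails on this issue.
— Issue III —
Stage III.1 (contractor, clear and convincing evidence, weight is at least 78): (f) 76 < 78 — fails.
  Not every element is met, so the contractor fails to carry Stage III.1.
The agency prevails on this issue.
Per-issue: Issue I → contractor; Issue II → contractor; Issue III → agency. The contractor must prevail on every issue; overall, the agency prevails.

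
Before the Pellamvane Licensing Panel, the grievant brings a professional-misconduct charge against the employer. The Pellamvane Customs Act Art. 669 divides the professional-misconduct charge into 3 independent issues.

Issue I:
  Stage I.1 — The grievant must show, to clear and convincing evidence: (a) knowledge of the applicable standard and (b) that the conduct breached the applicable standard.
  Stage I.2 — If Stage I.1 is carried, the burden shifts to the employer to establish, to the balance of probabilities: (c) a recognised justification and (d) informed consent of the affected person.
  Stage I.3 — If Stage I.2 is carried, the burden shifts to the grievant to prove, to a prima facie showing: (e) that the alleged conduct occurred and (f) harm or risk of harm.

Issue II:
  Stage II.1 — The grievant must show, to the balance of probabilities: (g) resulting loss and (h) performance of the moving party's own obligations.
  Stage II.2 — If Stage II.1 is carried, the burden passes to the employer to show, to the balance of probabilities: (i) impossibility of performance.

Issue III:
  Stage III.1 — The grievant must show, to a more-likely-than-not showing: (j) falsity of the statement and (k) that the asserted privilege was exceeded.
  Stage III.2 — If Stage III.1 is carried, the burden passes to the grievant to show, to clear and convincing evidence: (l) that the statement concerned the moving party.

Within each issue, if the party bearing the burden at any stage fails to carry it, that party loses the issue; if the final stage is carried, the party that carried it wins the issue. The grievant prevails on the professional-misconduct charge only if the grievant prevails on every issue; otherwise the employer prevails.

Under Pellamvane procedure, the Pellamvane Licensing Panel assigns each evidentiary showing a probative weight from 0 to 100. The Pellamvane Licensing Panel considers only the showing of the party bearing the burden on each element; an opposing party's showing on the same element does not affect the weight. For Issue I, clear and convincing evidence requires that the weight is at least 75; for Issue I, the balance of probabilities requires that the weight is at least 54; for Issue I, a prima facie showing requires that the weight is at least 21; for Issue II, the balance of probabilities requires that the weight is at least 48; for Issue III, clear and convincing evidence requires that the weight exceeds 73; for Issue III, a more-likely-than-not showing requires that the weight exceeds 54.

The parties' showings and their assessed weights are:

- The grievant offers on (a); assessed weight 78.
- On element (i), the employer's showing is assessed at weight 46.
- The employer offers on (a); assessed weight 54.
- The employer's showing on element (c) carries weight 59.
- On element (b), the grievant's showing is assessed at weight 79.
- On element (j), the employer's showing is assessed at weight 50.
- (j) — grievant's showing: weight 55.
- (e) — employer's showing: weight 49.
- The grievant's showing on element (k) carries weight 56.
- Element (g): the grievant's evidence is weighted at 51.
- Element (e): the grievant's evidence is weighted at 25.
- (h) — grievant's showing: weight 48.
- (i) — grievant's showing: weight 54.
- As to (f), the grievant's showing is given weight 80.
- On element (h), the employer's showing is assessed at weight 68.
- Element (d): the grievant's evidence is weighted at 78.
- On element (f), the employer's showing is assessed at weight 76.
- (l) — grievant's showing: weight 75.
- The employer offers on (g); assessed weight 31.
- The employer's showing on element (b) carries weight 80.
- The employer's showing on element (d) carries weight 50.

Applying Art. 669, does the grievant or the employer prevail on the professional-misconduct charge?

grievant

— Issue I —
At Stage I.1 the grievant must meet clear and convincing evidence (weight is at least 75): on (a) the weight is 78 (the employer's 54 is given no effect), ≥ 75, so (a) meets the standard; on (b) the weight is 79 (the employer's 80 is given no effect), which does reach 75, so (b) meets the standard.
  The grievant carries Stage I.1; the employer now bears the burden.
At Stage I.2 the employer must meet the balance of probabilities (weight is at least 54): on (c) the weight is 59, ≥ 54, so (c) meets the standard; on (d) the weight is 50 (the grievant's 78 is given no effect), < 54, so (d) does not meet the standard.
  The employer does not carry Stage I.2.
The analysis ends at Stage I.2; the grievant prevails on this issue.
— Issue II —
At Stage II.1 the grievant must meet the balance of probabilities (weight is at least 48): on (g) the weight is 51 (the employer's 31 is given no effect), which does reach 48, so (g) meets the standard; on (h) the weight is 48 (the employer's 68 is given no effect), ≥ 48, so (h) meets the standard.
  Stage II.1 is satisfied; the onus moves to the employer.
At Stage II.2 the employer must meet the balance of probabilities (weight is at least 48): on (i) the weight is 46 (the grievant's 54 is given no effect), < 48, so (i) does not meet the standard.
  Stage II.2 not carried; the employer fails its burden.
So the grievant prevails on this issue.
— Issue III —
At Stage III.1 the grievant must meet a more-likely-than-not showing (weight exceeds 54): on (j) the weight is 55 (the employer's 50 is given no effect), which does exceed 54, so (j) meets the standard; on (k) the weight is 56, which does exceed 54, so (k) meets the standard.
  Stage III.1 carried; the burden remains with the grievant.
At Stage III.2 the grievant must meet clear and convincing evidence (weight exceeds 73): on (l) the weight is 75, which does exceed 73, so (l) meets the standard.
  Stage III.2 carried; the final stage is satisfied.
With every stage satisfied, the grievant prevails on this issue.
Per-issue: Issue I → grievant; Issue II → grievant; Issue III → grievant. The grievant must prevail on every issue; overall, the grievant prevails.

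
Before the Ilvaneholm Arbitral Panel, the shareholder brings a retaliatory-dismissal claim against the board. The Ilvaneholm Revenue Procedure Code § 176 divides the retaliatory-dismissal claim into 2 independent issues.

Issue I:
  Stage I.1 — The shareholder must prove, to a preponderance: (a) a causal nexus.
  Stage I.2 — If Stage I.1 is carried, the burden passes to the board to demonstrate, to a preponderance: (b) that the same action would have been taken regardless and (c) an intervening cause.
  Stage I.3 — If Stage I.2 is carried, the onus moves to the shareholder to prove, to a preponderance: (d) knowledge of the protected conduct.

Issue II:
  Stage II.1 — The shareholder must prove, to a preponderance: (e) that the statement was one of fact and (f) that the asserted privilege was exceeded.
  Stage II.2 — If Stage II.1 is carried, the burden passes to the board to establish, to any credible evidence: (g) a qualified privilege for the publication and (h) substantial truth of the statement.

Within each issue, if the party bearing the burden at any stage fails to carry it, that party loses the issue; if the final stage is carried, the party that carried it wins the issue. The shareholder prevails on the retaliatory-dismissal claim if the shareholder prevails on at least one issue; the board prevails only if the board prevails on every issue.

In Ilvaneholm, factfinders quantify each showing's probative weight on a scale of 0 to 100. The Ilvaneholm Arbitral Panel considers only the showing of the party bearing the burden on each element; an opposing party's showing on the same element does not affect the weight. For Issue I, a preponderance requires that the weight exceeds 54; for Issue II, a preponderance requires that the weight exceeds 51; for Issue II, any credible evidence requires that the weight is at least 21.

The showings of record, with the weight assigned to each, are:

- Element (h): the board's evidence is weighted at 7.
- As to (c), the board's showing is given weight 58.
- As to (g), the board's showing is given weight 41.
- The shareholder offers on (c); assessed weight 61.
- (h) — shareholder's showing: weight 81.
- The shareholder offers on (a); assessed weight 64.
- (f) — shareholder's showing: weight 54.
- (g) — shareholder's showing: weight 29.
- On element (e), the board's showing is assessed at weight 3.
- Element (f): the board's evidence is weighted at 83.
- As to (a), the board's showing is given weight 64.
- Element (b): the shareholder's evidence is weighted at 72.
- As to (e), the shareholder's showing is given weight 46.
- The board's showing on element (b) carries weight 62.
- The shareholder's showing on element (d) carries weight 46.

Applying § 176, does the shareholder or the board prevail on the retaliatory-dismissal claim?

— Issue I —
Stage I.1 (shareholder, a preponderance, weight exceeds 54): (a) 64 (board's 64 disregarded) > 54 — meets.
  All elements met. The burden passes to the board.
Stage I.2 (board, a preponderance, weight exceeds 54): (b) 62 (shareholder's 72 disregarded) > 54 — meets; (c) 58 (shareholder's 61 disregarded) > 54 — meets.
  All elements met. The burden passes to the shareholder.
Stage I.3 (shareholder, a preponderance, weight exceeds 54): (d) 46 ≤ 54 — fails.
  The shareholder does not carry Stage I.3.
The board prevails on this issue.
— Issue II —
At Stage II.1 the shareholder must meet a preponderance (weight exceeds 51): on (e) the weight is 46 (the board's 3 is given no effect), ≤ 51, so (e) does not meet the standard; on (f) the weight is 54 (the board's 83 is given no effect), which does exceed 51, so (f) meets the standard.
  Not every element is met, so the shareholder fails to carry Stage II.1.
The board prevails on this issue.
Per-issue: Issue I → board; Issue II → board. The shareholder must prevail on at least one issue; overall, the board prevails.

board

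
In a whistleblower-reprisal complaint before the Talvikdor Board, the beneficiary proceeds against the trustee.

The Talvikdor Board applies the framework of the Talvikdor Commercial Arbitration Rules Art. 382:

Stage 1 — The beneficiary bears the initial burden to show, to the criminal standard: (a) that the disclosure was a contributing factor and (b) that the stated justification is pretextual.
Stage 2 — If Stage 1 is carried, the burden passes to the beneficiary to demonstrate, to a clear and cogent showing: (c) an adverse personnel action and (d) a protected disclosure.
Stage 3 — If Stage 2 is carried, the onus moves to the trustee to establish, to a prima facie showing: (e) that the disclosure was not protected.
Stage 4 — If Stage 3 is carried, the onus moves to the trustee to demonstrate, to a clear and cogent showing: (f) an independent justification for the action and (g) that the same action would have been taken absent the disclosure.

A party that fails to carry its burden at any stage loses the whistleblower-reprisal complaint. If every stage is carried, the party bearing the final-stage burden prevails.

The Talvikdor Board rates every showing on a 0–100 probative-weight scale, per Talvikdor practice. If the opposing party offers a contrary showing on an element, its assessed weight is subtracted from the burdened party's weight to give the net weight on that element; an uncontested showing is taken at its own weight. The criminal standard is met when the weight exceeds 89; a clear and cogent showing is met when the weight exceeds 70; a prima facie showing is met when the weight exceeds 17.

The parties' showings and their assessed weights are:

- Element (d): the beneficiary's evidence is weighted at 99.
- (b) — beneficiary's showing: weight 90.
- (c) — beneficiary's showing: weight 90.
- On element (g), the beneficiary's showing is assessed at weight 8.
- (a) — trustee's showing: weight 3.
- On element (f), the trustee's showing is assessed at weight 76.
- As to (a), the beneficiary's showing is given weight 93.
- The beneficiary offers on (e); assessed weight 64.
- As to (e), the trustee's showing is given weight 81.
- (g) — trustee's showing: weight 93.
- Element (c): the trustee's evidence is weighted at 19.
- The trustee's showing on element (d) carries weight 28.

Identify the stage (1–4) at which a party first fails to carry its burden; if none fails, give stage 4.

stage 3

Stage 1 — burden on beneficiary; standard: the criminal standard (weight exceeds 89).
    (a): 93 − 3 = 90 > 89 [met]
    (b): 90 > 89 [met]
  Stage 1 carried; the burden remains with the beneficiary.
Stage 2 — burden on beneficiary; standard: a clear and cogent showing (weight exceeds 70).
    (c): 90 − 19 = 71 > 70 [met]
    (d): 99 − 28 = 71 > 70 [met]
  Stage 2 is satisfied; the onus moves to the trustee.
Stage 3 — burden on trustee; standard: a prima facie showing (weight exceeds 17).
    (e): 81 − 64 = 17 ≤ 17 [not met]
  Not every element is met, so the trustee fails to carry Stage 3.
The beneficiary prevails.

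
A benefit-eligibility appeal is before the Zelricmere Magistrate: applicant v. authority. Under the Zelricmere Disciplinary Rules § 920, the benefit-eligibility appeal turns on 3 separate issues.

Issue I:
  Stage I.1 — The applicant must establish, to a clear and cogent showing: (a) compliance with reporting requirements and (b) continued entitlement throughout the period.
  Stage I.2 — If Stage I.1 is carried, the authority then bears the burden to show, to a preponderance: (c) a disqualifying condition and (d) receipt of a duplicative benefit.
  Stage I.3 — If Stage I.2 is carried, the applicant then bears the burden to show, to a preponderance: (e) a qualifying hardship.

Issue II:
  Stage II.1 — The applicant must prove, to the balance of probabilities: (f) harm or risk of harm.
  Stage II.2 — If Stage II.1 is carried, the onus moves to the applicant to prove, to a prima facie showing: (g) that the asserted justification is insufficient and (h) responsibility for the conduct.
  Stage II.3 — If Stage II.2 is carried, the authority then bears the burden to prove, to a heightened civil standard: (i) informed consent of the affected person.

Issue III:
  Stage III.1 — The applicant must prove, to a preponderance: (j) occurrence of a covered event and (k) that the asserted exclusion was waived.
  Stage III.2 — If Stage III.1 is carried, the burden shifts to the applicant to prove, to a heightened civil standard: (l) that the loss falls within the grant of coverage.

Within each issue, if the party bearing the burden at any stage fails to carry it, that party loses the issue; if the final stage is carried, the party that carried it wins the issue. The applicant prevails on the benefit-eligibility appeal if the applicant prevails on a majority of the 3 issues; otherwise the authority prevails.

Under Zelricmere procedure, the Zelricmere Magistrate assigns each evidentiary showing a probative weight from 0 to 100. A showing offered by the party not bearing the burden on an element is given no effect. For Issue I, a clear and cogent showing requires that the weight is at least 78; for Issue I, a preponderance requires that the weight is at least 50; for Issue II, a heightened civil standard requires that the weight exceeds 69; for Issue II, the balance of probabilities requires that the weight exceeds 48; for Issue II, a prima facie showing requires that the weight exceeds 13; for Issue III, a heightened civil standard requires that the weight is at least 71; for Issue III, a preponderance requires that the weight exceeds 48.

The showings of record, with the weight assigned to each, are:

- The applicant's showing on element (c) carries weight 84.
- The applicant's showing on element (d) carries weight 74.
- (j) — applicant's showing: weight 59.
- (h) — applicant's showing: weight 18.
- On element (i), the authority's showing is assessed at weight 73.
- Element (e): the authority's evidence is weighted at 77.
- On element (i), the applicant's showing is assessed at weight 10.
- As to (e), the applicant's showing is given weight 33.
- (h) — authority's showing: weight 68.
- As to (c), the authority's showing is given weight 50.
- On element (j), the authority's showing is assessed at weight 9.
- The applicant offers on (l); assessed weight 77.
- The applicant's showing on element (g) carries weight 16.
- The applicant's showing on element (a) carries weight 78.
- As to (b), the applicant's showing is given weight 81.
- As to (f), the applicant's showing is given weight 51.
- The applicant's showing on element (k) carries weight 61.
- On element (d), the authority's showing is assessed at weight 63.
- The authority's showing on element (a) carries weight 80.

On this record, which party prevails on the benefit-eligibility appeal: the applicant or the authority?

authority

— Issue I —
Stage I.1 — burden on applicant; standard: a clear and cogent showing (weight is at least 78).
    (a): 78 (authority's 80 disregarded) ≥ 78 [met]
    (b): 81 ≥ 78 [met]
  Stage I.1 carried; the burden shifts to the authority.
Stage I.2 — burden on authority; standard: a preponderance (weight is at least 50).
    (c): 50 (applicant's 84 disregarded) ≥ 50 [met]
    (d): 63 (applicant's 74 disregarded) ≥ 50 [met]
  Stage I.2 is satisfied; the onus moves to the applicant.
Stage I.3 — burden on applicant; standard: a preponderance (weight is at least 50).
    (e): 33 (authority's 77 disregarded) < 50 [not met]
  The applicant does not carry Stage I.3.
So the authority prevails on this issue.
— Issue II —
Stage II.1 (applicant, the balance of probabilities, weight exceeds 48): (f) 51 > 48 — meets.
  Stage II.1 is satisfied; the applicant continues to bear the burden.
Stage II.2 (applicant, a prima facie showing, weight exceeds 13): (g) 16 > 13 — meets; (h) 18 (authority's 68 disregarded) > 13 — meets.
  Stage II.2 carried; the burden shifts to the authority.
Stage II.3 (authority, a heightened civil standard, weight exceeds 69): (i) 73 (applicant's 10 disregarded) > 69 — meets.
  All elements met at the final stage.
All stages carried — the authority prevails on this issue.
— Issue III —
Stage III.1 (applicant, a preponderance, weight exceeds 48): (j) 59 (authority's 9 disregarded) > 48 — meets; (k) 61 > 48 — meets.
  Stage III.1 carried; the burden remains with the applicant.
Stage III.2 (applicant, a heightened civil standard, weight is at least 71): (l) 77 ≥ 71 — meets.
  The applicant carries the last stage.
Every stage carried; the applicant prevails on this issue.
Per-issue: Issue I → authority; Issue II → authority; Issue III → applicant. The applicant must prevail on a majority of issues; overall, the authority prevails.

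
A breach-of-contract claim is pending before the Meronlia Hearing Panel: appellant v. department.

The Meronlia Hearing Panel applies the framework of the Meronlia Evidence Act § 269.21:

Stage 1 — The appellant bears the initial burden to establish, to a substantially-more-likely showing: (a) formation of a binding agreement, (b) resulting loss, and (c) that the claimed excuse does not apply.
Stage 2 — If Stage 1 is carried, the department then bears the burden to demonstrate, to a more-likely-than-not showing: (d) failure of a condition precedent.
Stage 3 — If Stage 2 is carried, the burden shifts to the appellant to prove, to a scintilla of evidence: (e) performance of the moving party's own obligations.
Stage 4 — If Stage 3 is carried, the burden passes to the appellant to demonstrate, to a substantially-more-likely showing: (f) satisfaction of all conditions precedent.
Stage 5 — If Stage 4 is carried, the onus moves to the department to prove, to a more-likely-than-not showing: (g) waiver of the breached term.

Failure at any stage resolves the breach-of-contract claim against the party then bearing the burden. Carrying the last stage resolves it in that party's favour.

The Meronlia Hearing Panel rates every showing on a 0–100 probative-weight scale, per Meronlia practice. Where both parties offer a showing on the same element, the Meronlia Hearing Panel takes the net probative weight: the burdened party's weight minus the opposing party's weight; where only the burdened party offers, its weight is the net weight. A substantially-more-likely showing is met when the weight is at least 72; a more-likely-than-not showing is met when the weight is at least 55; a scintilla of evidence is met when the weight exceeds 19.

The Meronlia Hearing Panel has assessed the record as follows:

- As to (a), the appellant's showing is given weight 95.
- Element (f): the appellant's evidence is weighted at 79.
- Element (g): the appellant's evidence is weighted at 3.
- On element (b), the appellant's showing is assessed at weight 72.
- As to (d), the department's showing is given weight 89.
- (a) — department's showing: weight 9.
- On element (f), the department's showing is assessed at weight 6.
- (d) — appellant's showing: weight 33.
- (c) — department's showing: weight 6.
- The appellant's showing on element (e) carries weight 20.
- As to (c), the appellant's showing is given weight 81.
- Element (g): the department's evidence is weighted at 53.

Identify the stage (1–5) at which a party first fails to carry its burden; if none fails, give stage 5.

Stage 1 — burden on appellant; standard: a substantially-more-likely showing (weight is at least 72).
    (a): 95 − 9 = 86 ≥ 72 [met]
    (b): 72 ≥ 72 [met]
    (c): 81 − 6 = 75 ≥ 72 [met]
  Stage 1 carried; the burden shifts to the department.
Stage 2 — burden on department; standard: a more-likely-than-not showing (weight is at least 55).
    (d): 89 − 33 = 56 ≥ 55 [met]
  Stage 2 is satisfied; the onus moves to the appellant.
Stage 3 — burden on appellant; standard: a scintilla of evidence (weight exceeds 19).
    (e): 20 > 19 [met]
  All elements met. The appellant retains the burden for Stage 4.
Stage 4 — burden on appellant; standard: a substantially-more-likely showing (weight is at least 72).
    (f): 79 − 6 = 73 ≥ 72 [met]
  All elements met. The burden passes to the department.
Stage 5 — burden on department; standard: a more-likely-than-not showing (weight is at least 55).
    (g): 53 − 3 = 50 < 55 [not met]
  Stage 5 not carried; the department fails its burden.
So the appellant prevails.

stage 5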